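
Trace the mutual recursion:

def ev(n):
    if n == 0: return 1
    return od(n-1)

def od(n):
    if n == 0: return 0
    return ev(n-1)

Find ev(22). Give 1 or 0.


ev(22) = od(21)
od(21) = ev(20)
ev(20) = od(19)
od(19) = ev(18)
ev(18) = od(17)
od(17) = ev(16)
ev(16) = od(15)
od(15) = ev(14)
ev(14) = od(13)
od(13) = ev(12)
ev(12) = od(11)
od(11) = ev(10)
ev(10) = od(9)
od(9) = ev(8)
ev(8) = od(7)
od(7) = ev(6)
ev(6) = od(5)
od(5) = ev(4)
ev(4) = od(3)
od(3) = ev(2)
ev(2) = od(1)
od(1) = ev(0)
ev(0) = 1  (base case)
Result: 1

1


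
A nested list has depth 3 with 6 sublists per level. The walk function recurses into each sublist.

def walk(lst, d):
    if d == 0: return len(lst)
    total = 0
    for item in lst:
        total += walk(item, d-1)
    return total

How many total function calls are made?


At depth 0 (root): 1 call
At depth 1: each of 1 parents calls walk on 6 children = 6 calls
At depth 2: each of 6 parents calls walk on 6 children = 36 calls
At depth 3: each of 36 parents calls walk on 6 children = 216 calls
Total: 1 + 6 + 36 + 216 = 259

259


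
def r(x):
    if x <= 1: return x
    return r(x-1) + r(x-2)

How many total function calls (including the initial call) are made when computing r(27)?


Let C(n) = total calls for r(n)
C(0) = 1, C(1) = 1
C(2) = 1 + C(1) + C(0) = 1 + 1 + 1 = 3
C(3) = 1 + C(2) + C(1) = 1 + 3 + 1 = 5
C(4) = 1 + C(3) + C(2) = 1 + 5 + 3 = 9
C(5) = 1 + C(4) + C(3) = 1 + 9 + 5 = 15
C(6) = 1 + C(5) + C(4) = 1 + 15 + 9 = 25
C(7) = 1 + C(6) + C(5) = 1 + 25 + 15 = 41
C(8) = 1 + C(7) + C(6) = 1 + 41 + 25 = 67
C(9) = 1 + C(8) + C(7) = 1 + 67 + 41 = 109
C(10) = 1 + C(9) + C(8) = 1 + 109 + 67 = 177
C(11) = 1 + C(10) + C(9) = 1 + 177 + 109 = 287
C(12) = 1 + C(11) + C(10) = 1 + 287 + 177 = 465
C(13) = 1 + C(12) + C(11) = 1 + 465 + 287 = 753
C(14) = 1 + C(13) + C(12) = 1 + 753 + 465 = 1219
C(15) = 1 + C(14) + C(13) = 1 + 1219 + 753 = 1973
C(16) = 1 + C(15) + C(14) = 1 + 1973 + 1219 = 3193
C(17) = 1 + C(16) + C(15) = 1 + 3193 + 1973 = 5167
C(18) = 1 + C(17) + C(16) = 1 + 5167 + 3193 = 8361
C(19) = 1 + C(18) + C(17) = 1 + 8361 + 5167 = 13529
C(20) = 1 + C(19) + C(18) = 1 + 13529 + 8361 = 21891
C(21) = 1 + C(20) + C(19) = 1 + 21891 + 13529 = 35421
C(22) = 1 + C(21) + C(20) = 1 + 35421 + 21891 = 57313
C(23) = 1 + C(22) + C(21) = 1 + 57313 + 35421 = 92735
C(24) = 1 + C(23) + C(22) = 1 + 92735 + 57313 = 150049
C(25) = 1 + C(24) + C(23) = 1 + 150049 + 92735 = 242785
C(26) = 1 + C(25) + C(24) = 1 + 242785 + 150049 = 392835
C(27) = 1 + C(26) + C(25) = 1 + 392835 + 242785 = 635621

635621


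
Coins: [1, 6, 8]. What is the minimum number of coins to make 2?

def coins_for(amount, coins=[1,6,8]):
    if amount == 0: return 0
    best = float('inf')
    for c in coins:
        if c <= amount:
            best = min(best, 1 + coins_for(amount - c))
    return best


Building up with DP:
coins_for(0) = 0
coins_for(1) = min(1+coins_for(0)=1+0=1) = 1
coins_for(2) = min(1+coins_for(1)=1+1=2) = 2

2


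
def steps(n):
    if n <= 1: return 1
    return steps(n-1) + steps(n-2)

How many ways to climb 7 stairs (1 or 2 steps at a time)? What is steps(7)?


Building up from base cases:
steps(0) = 1
steps(1) = 1
steps(2) = steps(1) + steps(0) = 1 + 1 = 2
steps(3) = steps(2) + steps(1) = 2 + 1 = 3
steps(4) = steps(3) + steps(2) = 3 + 2 = 5
steps(5) = steps(4) + steps(3) = 5 + 3 = 8
steps(6) = steps(5) + steps(4) = 8 + 5 = 13
steps(7) = steps(6) + steps(5) = 13 + 8 = 21

21


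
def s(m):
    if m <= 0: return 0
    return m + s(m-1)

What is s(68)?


s(68)
= 68 + 67 + 66 + 65 + 64 + 63 + 62 + 61 + 60 + 59 + 58 + 57 + 56 + 55 + 54 + 53 + 52 + 51 + 50 + 49 + 48 + 47 + 46 + 45 + 44 + 43 + 42 + 41 + 40 + 39 + 38 + 37 + 36 + 35 + 34 + 33 + 32 + 31 + 30 + 29 + 28 + 27 + 26 + 25 + 24 + 23 + 22 + 21 + 20 + 19 + 18 + 17 + 16 + 15 + 14 + 13 + 12 + 11 + 10 + 9 + 8 + 7 + 6 + 5 + 4 + 3 + 2 + 1 + s(0)
= 68 + 67 + 66 + 65 + 64 + 63 + 62 + 61 + 60 + 59 + 58 + 57 + 56 + 55 + 54 + 53 + 52 + 51 + 50 + 49 + 48 + 47 + 46 + 45 + 44 + 43 + 42 + 41 + 40 + 39 + 38 + 37 + 36 + 35 + 34 + 33 + 32 + 31 + 30 + 29 + 28 + 27 + 26 + 25 + 24 + 23 + 22 + 21 + 20 + 19 + 18 + 17 + 16 + 15 + 14 + 13 + 12 + 11 + 10 + 9 + 8 + 7 + 6 + 5 + 4 + 3 + 2 + 1 + 0
= 2346

2346


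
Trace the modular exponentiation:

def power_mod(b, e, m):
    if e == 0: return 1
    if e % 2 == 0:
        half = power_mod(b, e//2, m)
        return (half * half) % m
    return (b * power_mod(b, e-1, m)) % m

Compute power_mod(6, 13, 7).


power_mod(6, 13, 7): e is odd, compute power_mod(6, 12, 7)
  power_mod(6, 12, 7): e is even, compute power_mod(6, 6, 7)
    power_mod(6, 6, 7): e is even, compute power_mod(6, 3, 7)
      power_mod(6, 3, 7): e is odd, compute power_mod(6, 2, 7)
        power_mod(6, 2, 7): e is even, compute power_mod(6, 1, 7)
          power_mod(6, 1, 7): e is odd, compute power_mod(6, 0, 7)
          power_mod(6, 0, 7) = 1
          (6 * 1) % 7 = 6
        half=6, (6*6) % 7 = 1
      (6 * 1) % 7 = 6
    half=6, (6*6) % 7 = 1
  half=1, (1*1) % 7 = 1
(6 * 1) % 7 = 6

6


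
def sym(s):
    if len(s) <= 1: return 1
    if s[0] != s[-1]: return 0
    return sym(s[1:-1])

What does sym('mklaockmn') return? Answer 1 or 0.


sym('mklaockmn'): s[0]='m' != s[-1]='n' -> return 0
Result: 0 (not a palindrome)

0


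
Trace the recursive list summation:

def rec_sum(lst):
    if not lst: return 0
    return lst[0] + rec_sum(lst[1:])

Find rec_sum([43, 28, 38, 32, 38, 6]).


rec_sum([43, 28, 38, 32, 38, 6]) = 43 + rec_sum([28, 38, 32, 38, 6])
rec_sum([28, 38, 32, 38, 6]) = 28 + rec_sum([38, 32, 38, 6])
rec_sum([38, 32, 38, 6]) = 38 + rec_sum([32, 38, 6])
rec_sum([32, 38, 6]) = 32 + rec_sum([38, 6])
rec_sum([38, 6]) = 38 + rec_sum([6])
rec_sum([6]) = 6 + rec_sum([])
rec_sum([]) = 0  (base case)
Total: 43 + 28 + 38 + 32 + 38 + 6 + 0 = 185

185


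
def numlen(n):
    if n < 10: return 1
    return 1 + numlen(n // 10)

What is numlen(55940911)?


numlen(55940911) = 1 + numlen(5594091)
numlen(5594091) = 1 + numlen(559409)
numlen(559409) = 1 + numlen(55940)
numlen(55940) = 1 + numlen(5594)
numlen(5594) = 1 + numlen(559)
numlen(559) = 1 + numlen(55)
numlen(55) = 1 + numlen(5)
numlen(5) = 1  (base case: 5 < 10)
Unwinding: 1 + 1 + 1 + 1 + 1 + 1 + 1 + 1 = 8

8


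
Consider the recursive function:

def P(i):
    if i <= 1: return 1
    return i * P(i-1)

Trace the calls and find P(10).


P(10)
= 10 * P(9)
= 10 * 9 * P(8)
= 10 * 9 * 8 * P(7)
= 10 * 9 * 8 * 7 * P(6)
= 10 * 9 * 8 * 7 * 6 * P(5)
= 10 * 9 * 8 * 7 * 6 * 5 * P(4)
= 10 * 9 * 8 * 7 * 6 * 5 * 4 * P(3)
= 10 * 9 * 8 * 7 * 6 * 5 * 4 * 3 * P(2)
= 10 * 9 * 8 * 7 * 6 * 5 * 4 * 3 * 2 * P(1)
= 10 * 9 * 8 * 7 * 6 * 5 * 4 * 3 * 2 * 1
= 3628800

3628800


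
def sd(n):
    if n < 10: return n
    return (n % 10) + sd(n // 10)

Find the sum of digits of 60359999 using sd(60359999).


sd(60359999) = 9 + sd(6035999)
sd(6035999) = 9 + sd(603599)
sd(603599) = 9 + sd(60359)
sd(60359) = 9 + sd(6035)
sd(6035) = 5 + sd(603)
sd(603) = 3 + sd(60)
sd(60) = 0 + sd(6)
sd(6) = 6  (base case)
Total: 9 + 9 + 9 + 9 + 5 + 3 + 0 + 6 = 50

50


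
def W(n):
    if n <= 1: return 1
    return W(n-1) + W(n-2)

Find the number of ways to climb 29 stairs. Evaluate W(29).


Building up from base cases:
W(0) = 1
W(1) = 1
W(2) = W(1) + W(0) = 1 + 1 = 2
W(3) = W(2) + W(1) = 2 + 1 = 3
W(4) = W(3) + W(2) = 3 + 2 = 5
W(5) = W(4) + W(3) = 5 + 3 = 8
W(6) = W(5) + W(4) = 8 + 5 = 13
W(7) = W(6) + W(5) = 13 + 8 = 21
W(8) = W(7) + W(6) = 21 + 13 = 34
W(9) = W(8) + W(7) = 34 + 21 = 55
W(10) = W(9) + W(8) = 55 + 34 = 89
W(11) = W(10) + W(9) = 89 + 55 = 144
W(12) = W(11) + W(10) = 144 + 89 = 233
W(13) = W(12) + W(11) = 233 + 144 = 377
W(14) = W(13) + W(12) = 377 + 233 = 610
W(15) = W(14) + W(13) = 610 + 377 = 987
W(16) = W(15) + W(14) = 987 + 610 = 1597
W(17) = W(16) + W(15) = 1597 + 987 = 2584
W(18) = W(17) + W(16) = 2584 + 1597 = 4181
W(19) = W(18) + W(17) = 4181 + 2584 = 6765
W(20) = W(19) + W(18) = 6765 + 4181 = 10946
W(21) = W(20) + W(19) = 10946 + 6765 = 17711
W(22) = W(21) + W(20) = 17711 + 10946 = 28657
W(23) = W(22) + W(21) = 28657 + 17711 = 46368
W(24) = W(23) + W(22) = 46368 + 28657 = 75025
W(25) = W(24) + W(23) = 75025 + 46368 = 121393
W(26) = W(25) + W(24) = 121393 + 75025 = 196418
W(27) = W(26) + W(25) = 196418 + 121393 = 317811
W(28) = W(27) + W(26) = 317811 + 196418 = 514229
W(29) = W(28) + W(27) = 514229 + 317811 = 832040

832040


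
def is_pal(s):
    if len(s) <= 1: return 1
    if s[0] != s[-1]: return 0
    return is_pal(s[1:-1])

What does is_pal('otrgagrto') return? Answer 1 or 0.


is_pal('otrgagrto'): s[0]='o' == s[-1]='o' -> check is_pal('trgagrt')
is_pal('trgagrt'): s[0]='t' == s[-1]='t' -> check is_pal('rgagr')
is_pal('rgagr'): s[0]='r' == s[-1]='r' -> check is_pal('gag')
is_pal('gag'): s[0]='g' == s[-1]='g' -> check is_pal('a')
is_pal('a'): len <= 1 -> return 1  (base case)
Result: 1 (palindrome)

1


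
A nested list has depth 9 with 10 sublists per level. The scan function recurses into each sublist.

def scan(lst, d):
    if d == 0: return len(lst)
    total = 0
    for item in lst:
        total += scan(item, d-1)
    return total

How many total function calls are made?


At depth 0 (root): 1 call
At depth 1: each of 1 parents calls scan on 10 children = 10 calls
At depth 2: each of 10 parents calls scan on 10 children = 100 calls
At depth 3: each of 100 parents calls scan on 10 children = 1000 calls
At depth 4: each of 1000 parents calls scan on 10 children = 10000 calls
At depth 5: each of 10000 parents calls scan on 10 children = 100000 calls
At depth 6: each of 100000 parents calls scan on 10 children = 1000000 calls
At depth 7: each of 1000000 parents calls scan on 10 children = 10000000 calls
At depth 8: each of 10000000 parents calls scan on 10 children = 100000000 calls
At depth 9: each of 100000000 parents calls scan on 10 children = 1000000000 calls
Total: 1 + 10 + 100 + 1000 + 10000 + 100000 + 1000000 + 10000000 + 100000000 + 1000000000 = 1111111111

1111111111


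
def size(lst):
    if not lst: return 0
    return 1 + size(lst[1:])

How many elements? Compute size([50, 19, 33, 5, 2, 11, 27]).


size([50, 19, 33, 5, 2, 11, 27]) = 1 + size([19, 33, 5, 2, 11, 27])
size([19, 33, 5, 2, 11, 27]) = 1 + size([33, 5, 2, 11, 27])
size([33, 5, 2, 11, 27]) = 1 + size([5, 2, 11, 27])
size([5, 2, 11, 27]) = 1 + size([2, 11, 27])
size([2, 11, 27]) = 1 + size([11, 27])
size([11, 27]) = 1 + size([27])
size([27]) = 1 + size([])
size([]) = 0  (base case)
Unwinding: 1 + 1 + 1 + 1 + 1 + 1 + 1 + 0 = 7

7


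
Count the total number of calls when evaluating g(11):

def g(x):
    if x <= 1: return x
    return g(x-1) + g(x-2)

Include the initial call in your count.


Let C(n) = total calls for g(n)
C(0) = 1, C(1) = 1
C(2) = 1 + C(1) + C(0) = 1 + 1 + 1 = 3
C(3) = 1 + C(2) + C(1) = 1 + 3 + 1 = 5
C(4) = 1 + C(3) + C(2) = 1 + 5 + 3 = 9
C(5) = 1 + C(4) + C(3) = 1 + 9 + 5 = 15
C(6) = 1 + C(5) + C(4) = 1 + 15 + 9 = 25
C(7) = 1 + C(6) + C(5) = 1 + 25 + 15 = 41
C(8) = 1 + C(7) + C(6) = 1 + 41 + 25 = 67
C(9) = 1 + C(8) + C(7) = 1 + 67 + 41 = 109
C(10) = 1 + C(9) + C(8) = 1 + 109 + 67 = 177
C(11) = 1 + C(10) + C(9) = 1 + 177 + 109 = 287

287


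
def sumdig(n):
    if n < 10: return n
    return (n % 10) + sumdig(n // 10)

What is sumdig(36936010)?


sumdig(36936010) = 0 + sumdig(3693601)
sumdig(3693601) = 1 + sumdig(369360)
sumdig(369360) = 0 + sumdig(36936)
sumdig(36936) = 6 + sumdig(3693)
sumdig(3693) = 3 + sumdig(369)
sumdig(369) = 9 + sumdig(36)
sumdig(36) = 6 + sumdig(3)
sumdig(3) = 3  (base case)
Total: 0 + 1 + 0 + 6 + 3 + 9 + 6 + 3 = 28

28


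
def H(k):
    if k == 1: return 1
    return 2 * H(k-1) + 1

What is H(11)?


H(11) = 2 * H(10) + 1
H(10) = 2 * H(9) + 1
H(9) = 2 * H(8) + 1
H(8) = 2 * H(7) + 1
H(7) = 2 * H(6) + 1
H(6) = 2 * H(5) + 1
H(5) = 2 * H(4) + 1
H(4) = 2 * H(3) + 1
H(3) = 2 * H(2) + 1
H(2) = 2 * H(1) + 1
H(1) = 1  (base case)
H(2) = 2 * 1 + 1 = 3
H(3) = 2 * 3 + 1 = 7
H(4) = 2 * 7 + 1 = 15
H(5) = 2 * 15 + 1 = 31
H(6) = 2 * 31 + 1 = 63
H(7) = 2 * 63 + 1 = 127
H(8) = 2 * 127 + 1 = 255
H(9) = 2 * 255 + 1 = 511
H(10) = 2 * 511 + 1 = 1023
H(11) = 2 * 1023 + 1 = 2047

2047


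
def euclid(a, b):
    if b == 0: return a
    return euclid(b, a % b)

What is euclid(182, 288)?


euclid(182, 288) = euclid(288, 182)
euclid(288, 182) = euclid(182, 106)
euclid(182, 106) = euclid(106, 76)
euclid(106, 76) = euclid(76, 30)
euclid(76, 30) = euclid(30, 16)
euclid(30, 16) = euclid(16, 14)
euclid(16, 14) = euclid(14, 2)
euclid(14, 2) = euclid(2, 0)
euclid(2, 0) = 2  (base case)

2


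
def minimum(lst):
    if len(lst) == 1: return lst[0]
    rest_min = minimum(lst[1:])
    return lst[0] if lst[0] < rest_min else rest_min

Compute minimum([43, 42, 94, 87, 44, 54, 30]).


minimum([43, 42, 94, 87, 44, 54, 30]): compare 43 with minimum([42, 94, 87, 44, 54, 30])
minimum([42, 94, 87, 44, 54, 30]): compare 42 with minimum([94, 87, 44, 54, 30])
minimum([94, 87, 44, 54, 30]): compare 94 with minimum([87, 44, 54, 30])
minimum([87, 44, 54, 30]): compare 87 with minimum([44, 54, 30])
minimum([44, 54, 30]): compare 44 with minimum([54, 30])
minimum([54, 30]): compare 54 with minimum([30])
minimum([30]) = 30  (base case)
Compare 54 with 30 -> 30
Compare 44 with 30 -> 30
Compare 87 with 30 -> 30
Compare 94 with 30 -> 30
Compare 42 with 30 -> 30
Compare 43 with 30 -> 30

30


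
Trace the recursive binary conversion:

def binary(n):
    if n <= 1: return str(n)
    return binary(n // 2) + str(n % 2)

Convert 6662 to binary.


binary(6662) = binary(3331) + '0'
binary(3331) = binary(1665) + '1'
binary(1665) = binary(832) + '1'
binary(832) = binary(416) + '0'
binary(416) = binary(208) + '0'
binary(208) = binary(104) + '0'
binary(104) = binary(52) + '0'
binary(52) = binary(26) + '0'
binary(26) = binary(13) + '0'
binary(13) = binary(6) + '1'
binary(6) = binary(3) + '0'
binary(3) = binary(1) + '1'
binary(1) = '1'  (base case)
Concatenating: '1' + '1' + '0' + '1' + '0' + '0' + '0' + '0' + '0' + '0' + '1' + '1' + '0' = '1101000000110'

1101000000110


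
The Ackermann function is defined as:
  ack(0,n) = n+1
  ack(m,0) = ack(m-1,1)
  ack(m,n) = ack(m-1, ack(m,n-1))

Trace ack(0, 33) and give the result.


ack(0, 33) = 34
Result: ack(0, 33) = 34

34


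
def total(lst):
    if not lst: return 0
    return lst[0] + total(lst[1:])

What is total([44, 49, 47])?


total([44, 49, 47]) = 44 + total([49, 47])
total([49, 47]) = 49 + total([47])
total([47]) = 47 + total([])
total([]) = 0  (base case)
Total: 44 + 49 + 47 + 0 = 140

140


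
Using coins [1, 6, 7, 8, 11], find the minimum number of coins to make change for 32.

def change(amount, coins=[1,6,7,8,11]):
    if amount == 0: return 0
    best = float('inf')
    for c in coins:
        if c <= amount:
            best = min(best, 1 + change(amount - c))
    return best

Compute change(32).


Building up with DP:
change(0) = 0
change(1) = min(1+change(0)=1+0=1) = 1
change(2) = min(1+change(1)=1+1=2) = 2
change(3) = min(1+change(2)=1+2=3) = 3
change(4) = min(1+change(3)=1+3=4) = 4
change(5) = min(1+change(4)=1+4=5) = 5
change(6) = min(1+change(5)=1+5=6, 1+change(0)=1+0=1) = 1
change(7) = min(1+change(6)=1+1=2, 1+change(1)=1+1=2, 1+change(0)=1+0=1) = 1
change(8) = min(1+change(7)=1+1=2, 1+change(2)=1+2=3, 1+change(1)=1+1=2, 1+change(0)=1+0=1) = 1
change(9) = min(1+change(8)=1+1=2, 1+change(3)=1+3=4, 1+change(2)=1+2=3, 1+change(1)=1+1=2) = 2
change(10) = min(1+change(9)=1+2=3, 1+change(4)=1+4=5, 1+change(3)=1+3=4, 1+change(2)=1+2=3) = 3
change(11) = min(1+change(10)=1+3=4, 1+change(5)=1+5=6, 1+change(4)=1+4=5, 1+change(3)=1+3=4, 1+change(0)=1+0=1) = 1
change(12) = min(1+change(11)=1+1=2, 1+change(6)=1+1=2, 1+change(5)=1+5=6, 1+change(4)=1+4=5, 1+change(1)=1+1=2) = 2
change(13) = min(1+change(12)=1+2=3, 1+change(7)=1+1=2, 1+change(6)=1+1=2, 1+change(5)=1+5=6, 1+change(2)=1+2=3) = 2
change(14) = min(1+change(13)=1+2=3, 1+change(8)=1+1=2, 1+change(7)=1+1=2, 1+change(6)=1+1=2, 1+change(3)=1+3=4) = 2
change(15) = min(1+change(14)=1+2=3, 1+change(9)=1+2=3, 1+change(8)=1+1=2, 1+change(7)=1+1=2, 1+change(4)=1+4=5) = 2
change(16) = min(1+change(15)=1+2=3, 1+change(10)=1+3=4, 1+change(9)=1+2=3, 1+change(8)=1+1=2, 1+change(5)=1+5=6) = 2
change(17) = min(1+change(16)=1+2=3, 1+change(11)=1+1=2, 1+change(10)=1+3=4, 1+change(9)=1+2=3, 1+change(6)=1+1=2) = 2
change(18) = min(1+change(17)=1+2=3, 1+change(12)=1+2=3, 1+change(11)=1+1=2, 1+change(10)=1+3=4, 1+change(7)=1+1=2) = 2
change(19) = min(1+change(18)=1+2=3, 1+change(13)=1+2=3, 1+change(12)=1+2=3, 1+change(11)=1+1=2, 1+change(8)=1+1=2) = 2
change(20) = min(1+change(19)=1+2=3, 1+change(14)=1+2=3, 1+change(13)=1+2=3, 1+change(12)=1+2=3, 1+change(9)=1+2=3) = 3
change(21) = min(1+change(20)=1+3=4, 1+change(15)=1+2=3, 1+change(14)=1+2=3, 1+change(13)=1+2=3, 1+change(10)=1+3=4) = 3
change(22) = min(1+change(21)=1+3=4, 1+change(16)=1+2=3, 1+change(15)=1+2=3, 1+change(14)=1+2=3, 1+change(11)=1+1=2) = 2
change(23) = min(1+change(22)=1+2=3, 1+change(17)=1+2=3, 1+change(16)=1+2=3, 1+change(15)=1+2=3, 1+change(12)=1+2=3) = 3
change(24) = min(1+change(23)=1+3=4, 1+change(18)=1+2=3, 1+change(17)=1+2=3, 1+change(16)=1+2=3, 1+change(13)=1+2=3) = 3
change(25) = min(1+change(24)=1+3=4, 1+change(19)=1+2=3, 1+change(18)=1+2=3, 1+change(17)=1+2=3, 1+change(14)=1+2=3) = 3
change(26) = min(1+change(25)=1+3=4, 1+change(20)=1+3=4, 1+change(19)=1+2=3, 1+change(18)=1+2=3, 1+change(15)=1+2=3) = 3
change(27) = min(1+change(26)=1+3=4, 1+change(21)=1+3=4, 1+change(20)=1+3=4, 1+change(19)=1+2=3, 1+change(16)=1+2=3) = 3
change(28) = min(1+change(27)=1+3=4, 1+change(22)=1+2=3, 1+change(21)=1+3=4, 1+change(20)=1+3=4, 1+change(17)=1+2=3) = 3
change(29) = min(1+change(28)=1+3=4, 1+change(23)=1+3=4, 1+change(22)=1+2=3, 1+change(21)=1+3=4, 1+change(18)=1+2=3) = 3
change(30) = min(1+change(29)=1+3=4, 1+change(24)=1+3=4, 1+change(23)=1+3=4, 1+change(22)=1+2=3, 1+change(19)=1+2=3) = 3
change(31) = min(1+change(30)=1+3=4, 1+change(25)=1+3=4, 1+change(24)=1+3=4, 1+change(23)=1+3=4, 1+change(20)=1+3=4) = 4
change(32) = min(1+change(31)=1+4=5, 1+change(26)=1+3=4, 1+change(25)=1+3=4, 1+change(24)=1+3=4, 1+change(21)=1+3=4) = 4

4


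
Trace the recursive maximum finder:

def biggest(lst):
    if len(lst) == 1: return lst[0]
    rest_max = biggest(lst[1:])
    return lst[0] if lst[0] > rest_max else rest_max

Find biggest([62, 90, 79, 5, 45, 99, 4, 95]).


biggest([62, 90, 79, 5, 45, 99, 4, 95]): compare 62 with biggest([90, 79, 5, 45, 99, 4, 95])
biggest([90, 79, 5, 45, 99, 4, 95]): compare 90 with biggest([79, 5, 45, 99, 4, 95])
biggest([79, 5, 45, 99, 4, 95]): compare 79 with biggest([5, 45, 99, 4, 95])
biggest([5, 45, 99, 4, 95]): compare 5 with biggest([45, 99, 4, 95])
biggest([45, 99, 4, 95]): compare 45 with biggest([99, 4, 95])
biggest([99, 4, 95]): compare 99 with biggest([4, 95])
biggest([4, 95]): compare 4 with biggest([95])
biggest([95]) = 95  (base case)
Compare 4 with 95 -> 95
Compare 99 with 95 -> 99
Compare 45 with 99 -> 99
Compare 5 with 99 -> 99
Compare 79 with 99 -> 99
Compare 90 with 99 -> 99
Compare 62 with 99 -> 99

99


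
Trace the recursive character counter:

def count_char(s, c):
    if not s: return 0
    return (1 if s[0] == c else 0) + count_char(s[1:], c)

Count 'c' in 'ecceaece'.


s[0]='e' != 'c' -> 0
s[0]='c' == 'c' -> 1
s[0]='c' == 'c' -> 1
s[0]='e' != 'c' -> 0
s[0]='a' != 'c' -> 0
s[0]='e' != 'c' -> 0
s[0]='c' == 'c' -> 1
s[0]='e' != 'c' -> 0
Sum: 0 + 1 + 1 + 0 + 0 + 0 + 1 + 0 = 3

3


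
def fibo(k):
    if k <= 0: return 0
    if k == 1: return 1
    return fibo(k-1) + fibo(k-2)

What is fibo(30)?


Computing fibo(30) bottom-up:
fibo(0) = 0
fibo(1) = 1
fibo(2) = fibo(1) + fibo(0) = 1 + 0 = 1
fibo(3) = fibo(2) + fibo(1) = 1 + 1 = 2
fibo(4) = fibo(3) + fibo(2) = 2 + 1 = 3
fibo(5) = fibo(4) + fibo(3) = 3 + 2 = 5
fibo(6) = fibo(5) + fibo(4) = 5 + 3 = 8
fibo(7) = fibo(6) + fibo(5) = 8 + 5 = 13
fibo(8) = fibo(7) + fibo(6) = 13 + 8 = 21
fibo(9) = fibo(8) + fibo(7) = 21 + 13 = 34
fibo(10) = fibo(9) + fibo(8) = 34 + 21 = 55
fibo(11) = fibo(10) + fibo(9) = 55 + 34 = 89
fibo(12) = fibo(11) + fibo(10) = 89 + 55 = 144
fibo(13) = fibo(12) + fibo(11) = 144 + 89 = 233
fibo(14) = fibo(13) + fibo(12) = 233 + 144 = 377
fibo(15) = fibo(14) + fibo(13) = 377 + 233 = 610
fibo(16) = fibo(15) + fibo(14) = 610 + 377 = 987
fibo(17) = fibo(16) + fibo(15) = 987 + 610 = 1597
fibo(18) = fibo(17) + fibo(16) = 1597 + 987 = 2584
fibo(19) = fibo(18) + fibo(17) = 2584 + 1597 = 4181
fibo(20) = fibo(19) + fibo(18) = 4181 + 2584 = 6765
fibo(21) = fibo(20) + fibo(19) = 6765 + 4181 = 10946
fibo(22) = fibo(21) + fibo(20) = 10946 + 6765 = 17711
fibo(23) = fibo(22) + fibo(21) = 17711 + 10946 = 28657
fibo(24) = fibo(23) + fibo(22) = 28657 + 17711 = 46368
fibo(25) = fibo(24) + fibo(23) = 46368 + 28657 = 75025
fibo(26) = fibo(25) + fibo(24) = 75025 + 46368 = 121393
fibo(27) = fibo(26) + fibo(25) = 121393 + 75025 = 196418
fibo(28) = fibo(27) + fibo(26) = 196418 + 121393 = 317811
fibo(29) = fibo(28) + fibo(27) = 317811 + 196418 = 514229
fibo(30) = fibo(29) + fibo(28) = 514229 + 317811 = 832040

832040


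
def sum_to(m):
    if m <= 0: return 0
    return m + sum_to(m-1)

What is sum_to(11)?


sum_to(11)
= 11 + 10 + 9 + 8 + 7 + 6 + 5 + 4 + 3 + 2 + 1 + sum_to(0)
= 11 + 10 + 9 + 8 + 7 + 6 + 5 + 4 + 3 + 2 + 1 + 0
= 66

66


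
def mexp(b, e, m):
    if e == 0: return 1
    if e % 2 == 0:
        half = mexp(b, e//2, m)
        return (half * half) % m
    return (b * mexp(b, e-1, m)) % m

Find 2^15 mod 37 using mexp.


mexp(2, 15, 37): e is odd, compute mexp(2, 14, 37)
  mexp(2, 14, 37): e is even, compute mexp(2, 7, 37)
    mexp(2, 7, 37): e is odd, compute mexp(2, 6, 37)
      mexp(2, 6, 37): e is even, compute mexp(2, 3, 37)
        mexp(2, 3, 37): e is odd, compute mexp(2, 2, 37)
          mexp(2, 2, 37): e is even, compute mexp(2, 1, 37)
          mexp(2, 1, 37): e is odd, compute mexp(2, 0, 37)
          mexp(2, 0, 37) = 1
          (2 * 1) % 37 = 2
          half=2, (2*2) % 37 = 4
        (2 * 4) % 37 = 8
      half=8, (8*8) % 37 = 27
    (2 * 27) % 37 = 17
  half=17, (17*17) % 37 = 30
(2 * 30) % 37 = 23

23


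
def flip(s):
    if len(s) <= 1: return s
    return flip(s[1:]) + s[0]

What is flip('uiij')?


flip('uiij') = flip('iij') + 'u'
flip('iij') = flip('ij') + 'i'
flip('ij') = flip('j') + 'i'
flip('j') = 'j'  (base case)
Concatenating: 'j' + 'i' + 'i' + 'u' = 'jiiu'

jiiu


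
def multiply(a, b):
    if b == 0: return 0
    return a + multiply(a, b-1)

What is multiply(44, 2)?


multiply(44, 2) = 44 + multiply(44, 1)
multiply(44, 1) = 44 + multiply(44, 0)
multiply(44, 0) = 0  (base case)
Total: 44 + 44 + 0 = 88

88


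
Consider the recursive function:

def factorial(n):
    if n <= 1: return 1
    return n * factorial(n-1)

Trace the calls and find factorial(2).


factorial(2)
= 2 * factorial(1)
= 2 * 1
= 2

2


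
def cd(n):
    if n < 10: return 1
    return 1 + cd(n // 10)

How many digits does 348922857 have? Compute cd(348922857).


cd(348922857) = 1 + cd(34892285)
cd(34892285) = 1 + cd(3489228)
cd(3489228) = 1 + cd(348922)
cd(348922) = 1 + cd(34892)
cd(34892) = 1 + cd(3489)
cd(3489) = 1 + cd(348)
cd(348) = 1 + cd(34)
cd(34) = 1 + cd(3)
cd(3) = 1  (base case: 3 < 10)
Unwinding: 1 + 1 + 1 + 1 + 1 + 1 + 1 + 1 + 1 = 9

9


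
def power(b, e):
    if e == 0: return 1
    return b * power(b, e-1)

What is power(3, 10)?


power(3, 10)
= 3 * power(3, 9)
= 3 * 3 * power(3, 8)
= 3 * 3 * 3 * power(3, 7)
= 3 * 3 * 3 * 3 * power(3, 6)
= 3 * 3 * 3 * 3 * 3 * power(3, 5)
= 3 * 3 * 3 * 3 * 3 * 3 * power(3, 4)
= 3 * 3 * 3 * 3 * 3 * 3 * 3 * power(3, 3)
= 3 * 3 * 3 * 3 * 3 * 3 * 3 * 3 * power(3, 2)
= 3 * 3 * 3 * 3 * 3 * 3 * 3 * 3 * 3 * power(3, 1)
= 3 * 3 * 3 * 3 * 3 * 3 * 3 * 3 * 3 * 3 * power(3, 0)
= 3 * 3 * 3 * 3 * 3 * 3 * 3 * 3 * 3 * 3 * 1
= 59049

59049


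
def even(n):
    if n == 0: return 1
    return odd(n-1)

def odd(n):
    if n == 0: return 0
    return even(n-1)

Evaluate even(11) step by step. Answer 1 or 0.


even(11) = odd(10)
odd(10) = even(9)
even(9) = odd(8)
odd(8) = even(7)
even(7) = odd(6)
odd(6) = even(5)
even(5) = odd(4)
odd(4) = even(3)
even(3) = odd(2)
odd(2) = even(1)
even(1) = odd(0)
odd(0) = 0  (base case)
Result: 0

0


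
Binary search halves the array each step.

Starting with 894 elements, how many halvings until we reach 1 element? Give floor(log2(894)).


894 / 2 = 447
447 / 2 = 223
223 / 2 = 111
111 / 2 = 55
55 / 2 = 27
27 / 2 = 13
13 / 2 = 6
6 / 2 = 3
3 / 2 = 1
Reached 1 after 9 halvings

9


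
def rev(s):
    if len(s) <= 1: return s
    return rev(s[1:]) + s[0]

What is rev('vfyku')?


rev('vfyku') = rev('fyku') + 'v'
rev('fyku') = rev('yku') + 'f'
rev('yku') = rev('ku') + 'y'
rev('ku') = rev('u') + 'k'
rev('u') = 'u'  (base case)
Concatenating: 'u' + 'k' + 'y' + 'f' + 'v' = 'ukyfv'

ukyfv


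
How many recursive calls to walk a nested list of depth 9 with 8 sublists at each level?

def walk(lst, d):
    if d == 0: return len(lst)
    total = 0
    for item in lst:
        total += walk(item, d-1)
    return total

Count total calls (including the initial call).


At depth 0 (root): 1 call
At depth 1: each of 1 parents calls walk on 8 children = 8 calls
At depth 2: each of 8 parents calls walk on 8 children = 64 calls
At depth 3: each of 64 parents calls walk on 8 children = 512 calls
At depth 4: each of 512 parents calls walk on 8 children = 4096 calls
At depth 5: each of 4096 parents calls walk on 8 children = 32768 calls
At depth 6: each of 32768 parents calls walk on 8 children = 262144 calls
At depth 7: each of 262144 parents calls walk on 8 children = 2097152 calls
At depth 8: each of 2097152 parents calls walk on 8 children = 16777216 calls
At depth 9: each of 16777216 parents calls walk on 8 children = 134217728 calls
Total: 1 + 8 + 64 + 512 + 4096 + 32768 + 262144 + 2097152 + 16777216 + 134217728 = 153391689

153391689


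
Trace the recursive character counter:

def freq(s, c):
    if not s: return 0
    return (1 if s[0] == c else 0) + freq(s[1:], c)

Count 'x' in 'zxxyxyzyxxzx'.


s[0]='z' != 'x' -> 0
s[0]='x' == 'x' -> 1
s[0]='x' == 'x' -> 1
s[0]='y' != 'x' -> 0
s[0]='x' == 'x' -> 1
s[0]='y' != 'x' -> 0
s[0]='z' != 'x' -> 0
s[0]='y' != 'x' -> 0
s[0]='x' == 'x' -> 1
s[0]='x' == 'x' -> 1
s[0]='z' != 'x' -> 0
s[0]='x' == 'x' -> 1
Sum: 0 + 1 + 1 + 0 + 1 + 0 + 0 + 0 + 1 + 1 + 0 + 1 = 6

6


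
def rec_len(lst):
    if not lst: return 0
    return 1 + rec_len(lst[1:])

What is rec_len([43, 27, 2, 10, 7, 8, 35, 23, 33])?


rec_len([43, 27, 2, 10, 7, 8, 35, 23, 33]) = 1 + rec_len([27, 2, 10, 7, 8, 35, 23, 33])
rec_len([27, 2, 10, 7, 8, 35, 23, 33]) = 1 + rec_len([2, 10, 7, 8, 35, 23, 33])
rec_len([2, 10, 7, 8, 35, 23, 33]) = 1 + rec_len([10, 7, 8, 35, 23, 33])
rec_len([10, 7, 8, 35, 23, 33]) = 1 + rec_len([7, 8, 35, 23, 33])
rec_len([7, 8, 35, 23, 33]) = 1 + rec_len([8, 35, 23, 33])
rec_len([8, 35, 23, 33]) = 1 + rec_len([35, 23, 33])
rec_len([35, 23, 33]) = 1 + rec_len([23, 33])
rec_len([23, 33]) = 1 + rec_len([33])
rec_len([33]) = 1 + rec_len([])
rec_len([]) = 0  (base case)
Unwinding: 1 + 1 + 1 + 1 + 1 + 1 + 1 + 1 + 1 + 0 = 9

9


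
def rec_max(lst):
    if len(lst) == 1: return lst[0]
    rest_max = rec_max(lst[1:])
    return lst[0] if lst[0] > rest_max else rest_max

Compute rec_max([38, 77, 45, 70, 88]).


rec_max([38, 77, 45, 70, 88]): compare 38 with rec_max([77, 45, 70, 88])
rec_max([77, 45, 70, 88]): compare 77 with rec_max([45, 70, 88])
rec_max([45, 70, 88]): compare 45 with rec_max([70, 88])
rec_max([70, 88]): compare 70 with rec_max([88])
rec_max([88]) = 88  (base case)
Compare 70 with 88 -> 88
Compare 45 with 88 -> 88
Compare 77 with 88 -> 88
Compare 38 with 88 -> 88

88


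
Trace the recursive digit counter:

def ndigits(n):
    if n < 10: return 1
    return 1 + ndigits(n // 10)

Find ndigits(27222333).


ndigits(27222333) = 1 + ndigits(2722233)
ndigits(2722233) = 1 + ndigits(272223)
ndigits(272223) = 1 + ndigits(27222)
ndigits(27222) = 1 + ndigits(2722)
ndigits(2722) = 1 + ndigits(272)
ndigits(272) = 1 + ndigits(27)
ndigits(27) = 1 + ndigits(2)
ndigits(2) = 1  (base case: 2 < 10)
Unwinding: 1 + 1 + 1 + 1 + 1 + 1 + 1 + 1 = 8

8


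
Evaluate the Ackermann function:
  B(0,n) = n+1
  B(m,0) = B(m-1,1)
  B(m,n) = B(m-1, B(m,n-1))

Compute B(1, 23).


B(1, 23) = B(0, B(1, 22))
  B(1, 22) = B(0, B(1, 21))
    B(1, 21) = B(0, B(1, 20))
      B(1, 20) = B(0, B(1, 19))
        B(1, 19) = B(0, B(1, 18))
          B(1, 18) = B(0, B(1, 17))
          B(1, 17) = B(0, B(1, 16))
          B(1, 16) = B(0, B(1, 15))
          B(1, 15) = B(0, B(1, 14))
          B(1, 14) = B(0, B(1, 13))
          B(1, 13) = B(0, B(1, 12))
          B(1, 12) = B(0, B(1, 11))
          B(1, 11) = B(0, B(1, 10))
          B(1, 10) = B(0, B(1, 9))
          B(1, 9) = B(0, B(1, 8))
          B(1, 8) = B(0, B(1, 7))
          B(1, 7) = B(0, B(1, 6))
          B(1, 6) = B(0, B(1, 5))
          B(1, 5) = B(0, B(1, 4))
          B(1, 4) = B(0, B(1, 3))
          B(1, 3) = B(0, B(1, 2))
          B(1, 2) = B(0, B(1, 1))
          B(1, 1) = B(0, B(1, 0))
          B(1, 0) = B(0, 1)
          B(0, 1) = 2
... (trace truncated)
Result: B(1, 23) = 25

25


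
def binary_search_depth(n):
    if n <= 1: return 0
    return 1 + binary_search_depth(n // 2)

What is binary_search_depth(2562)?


2562 / 2 = 1281
1281 / 2 = 640
640 / 2 = 320
320 / 2 = 160
160 / 2 = 80
80 / 2 = 40
40 / 2 = 20
20 / 2 = 10
10 / 2 = 5
5 / 2 = 2
2 / 2 = 1
Reached 1 after 11 halvings

11


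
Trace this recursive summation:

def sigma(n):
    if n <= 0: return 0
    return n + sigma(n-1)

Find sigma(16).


sigma(16)
= 16 + 15 + 14 + 13 + 12 + 11 + 10 + 9 + 8 + 7 + 6 + 5 + 4 + 3 + 2 + 1 + sigma(0)
= 16 + 15 + 14 + 13 + 12 + 11 + 10 + 9 + 8 + 7 + 6 + 5 + 4 + 3 + 2 + 1 + 0
= 136

136


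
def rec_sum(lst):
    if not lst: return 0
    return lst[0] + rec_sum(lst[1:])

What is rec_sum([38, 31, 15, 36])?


rec_sum([38, 31, 15, 36]) = 38 + rec_sum([31, 15, 36])
rec_sum([31, 15, 36]) = 31 + rec_sum([15, 36])
rec_sum([15, 36]) = 15 + rec_sum([36])
rec_sum([36]) = 36 + rec_sum([])
rec_sum([]) = 0  (base case)
Total: 38 + 31 + 15 + 36 + 0 = 120

120


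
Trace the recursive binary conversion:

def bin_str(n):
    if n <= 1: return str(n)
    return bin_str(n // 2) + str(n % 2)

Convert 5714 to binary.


bin_str(5714) = bin_str(2857) + '0'
bin_str(2857) = bin_str(1428) + '1'
bin_str(1428) = bin_str(714) + '0'
bin_str(714) = bin_str(357) + '0'
bin_str(357) = bin_str(178) + '1'
bin_str(178) = bin_str(89) + '0'
bin_str(89) = bin_str(44) + '1'
bin_str(44) = bin_str(22) + '0'
bin_str(22) = bin_str(11) + '0'
bin_str(11) = bin_str(5) + '1'
bin_str(5) = bin_str(2) + '1'
bin_str(2) = bin_str(1) + '0'
bin_str(1) = '1'  (base case)
Concatenating: '1' + '0' + '1' + '1' + '0' + '0' + '1' + '0' + '1' + '0' + '0' + '1' + '0' = '1011001010010'

1011001010010


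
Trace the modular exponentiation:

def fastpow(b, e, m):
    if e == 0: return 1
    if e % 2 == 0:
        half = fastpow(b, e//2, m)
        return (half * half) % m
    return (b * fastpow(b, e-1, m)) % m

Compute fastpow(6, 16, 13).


fastpow(6, 16, 13): e is even, compute fastpow(6, 8, 13)
  fastpow(6, 8, 13): e is even, compute fastpow(6, 4, 13)
    fastpow(6, 4, 13): e is even, compute fastpow(6, 2, 13)
      fastpow(6, 2, 13): e is even, compute fastpow(6, 1, 13)
        fastpow(6, 1, 13): e is odd, compute fastpow(6, 0, 13)
          fastpow(6, 0, 13) = 1
        (6 * 1) % 13 = 6
      half=6, (6*6) % 13 = 10
    half=10, (10*10) % 13 = 9
  half=9, (9*9) % 13 = 3
half=3, (3*3) % 13 = 9

9


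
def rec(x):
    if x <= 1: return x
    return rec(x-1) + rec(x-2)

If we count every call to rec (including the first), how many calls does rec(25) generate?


Let C(n) = total calls for rec(n)
C(0) = 1, C(1) = 1
C(2) = 1 + C(1) + C(0) = 1 + 1 + 1 = 3
C(3) = 1 + C(2) + C(1) = 1 + 3 + 1 = 5
C(4) = 1 + C(3) + C(2) = 1 + 5 + 3 = 9
C(5) = 1 + C(4) + C(3) = 1 + 9 + 5 = 15
C(6) = 1 + C(5) + C(4) = 1 + 15 + 9 = 25
C(7) = 1 + C(6) + C(5) = 1 + 25 + 15 = 41
C(8) = 1 + C(7) + C(6) = 1 + 41 + 25 = 67
C(9) = 1 + C(8) + C(7) = 1 + 67 + 41 = 109
C(10) = 1 + C(9) + C(8) = 1 + 109 + 67 = 177
C(11) = 1 + C(10) + C(9) = 1 + 177 + 109 = 287
C(12) = 1 + C(11) + C(10) = 1 + 287 + 177 = 465
C(13) = 1 + C(12) + C(11) = 1 + 465 + 287 = 753
C(14) = 1 + C(13) + C(12) = 1 + 753 + 465 = 1219
C(15) = 1 + C(14) + C(13) = 1 + 1219 + 753 = 1973
C(16) = 1 + C(15) + C(14) = 1 + 1973 + 1219 = 3193
C(17) = 1 + C(16) + C(15) = 1 + 3193 + 1973 = 5167
C(18) = 1 + C(17) + C(16) = 1 + 5167 + 3193 = 8361
C(19) = 1 + C(18) + C(17) = 1 + 8361 + 5167 = 13529
C(20) = 1 + C(19) + C(18) = 1 + 13529 + 8361 = 21891
C(21) = 1 + C(20) + C(19) = 1 + 21891 + 13529 = 35421
C(22) = 1 + C(21) + C(20) = 1 + 35421 + 21891 = 57313
C(23) = 1 + C(22) + C(21) = 1 + 57313 + 35421 = 92735
C(24) = 1 + C(23) + C(22) = 1 + 92735 + 57313 = 150049
C(25) = 1 + C(24) + C(23) = 1 + 150049 + 92735 = 242785

242785


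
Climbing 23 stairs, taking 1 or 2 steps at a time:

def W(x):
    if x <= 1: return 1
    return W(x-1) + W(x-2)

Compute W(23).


Building up from base cases:
W(0) = 1
W(1) = 1
W(2) = W(1) + W(0) = 1 + 1 = 2
W(3) = W(2) + W(1) = 2 + 1 = 3
W(4) = W(3) + W(2) = 3 + 2 = 5
W(5) = W(4) + W(3) = 5 + 3 = 8
W(6) = W(5) + W(4) = 8 + 5 = 13
W(7) = W(6) + W(5) = 13 + 8 = 21
W(8) = W(7) + W(6) = 21 + 13 = 34
W(9) = W(8) + W(7) = 34 + 21 = 55
W(10) = W(9) + W(8) = 55 + 34 = 89
W(11) = W(10) + W(9) = 89 + 55 = 144
W(12) = W(11) + W(10) = 144 + 89 = 233
W(13) = W(12) + W(11) = 233 + 144 = 377
W(14) = W(13) + W(12) = 377 + 233 = 610
W(15) = W(14) + W(13) = 610 + 377 = 987
W(16) = W(15) + W(14) = 987 + 610 = 1597
W(17) = W(16) + W(15) = 1597 + 987 = 2584
W(18) = W(17) + W(16) = 2584 + 1597 = 4181
W(19) = W(18) + W(17) = 4181 + 2584 = 6765
W(20) = W(19) + W(18) = 6765 + 4181 = 10946
W(21) = W(20) + W(19) = 10946 + 6765 = 17711
W(22) = W(21) + W(20) = 17711 + 10946 = 28657
W(23) = W(22) + W(21) = 28657 + 17711 = 46368

46368


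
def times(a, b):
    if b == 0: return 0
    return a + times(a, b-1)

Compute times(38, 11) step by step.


times(38, 11) = 38 + times(38, 10)
times(38, 10) = 38 + times(38, 9)
times(38, 9) = 38 + times(38, 8)
times(38, 8) = 38 + times(38, 7)
times(38, 7) = 38 + times(38, 6)
times(38, 6) = 38 + times(38, 5)
times(38, 5) = 38 + times(38, 4)
times(38, 4) = 38 + times(38, 3)
times(38, 3) = 38 + times(38, 2)
times(38, 2) = 38 + times(38, 1)
times(38, 1) = 38 + times(38, 0)
times(38, 0) = 0  (base case)
Total: 38 + 38 + 38 + 38 + 38 + 38 + 38 + 38 + 38 + 38 + 38 + 0 = 418

418


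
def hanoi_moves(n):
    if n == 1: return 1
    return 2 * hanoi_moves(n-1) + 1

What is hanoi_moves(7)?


hanoi_moves(7) = 2 * hanoi_moves(6) + 1
hanoi_moves(6) = 2 * hanoi_moves(5) + 1
hanoi_moves(5) = 2 * hanoi_moves(4) + 1
hanoi_moves(4) = 2 * hanoi_moves(3) + 1
hanoi_moves(3) = 2 * hanoi_moves(2) + 1
hanoi_moves(2) = 2 * hanoi_moves(1) + 1
hanoi_moves(1) = 1  (base case)
hanoi_moves(2) = 2 * 1 + 1 = 3
hanoi_moves(3) = 2 * 3 + 1 = 7
hanoi_moves(4) = 2 * 7 + 1 = 15
hanoi_moves(5) = 2 * 15 + 1 = 31
hanoi_moves(6) = 2 * 31 + 1 = 63
hanoi_moves(7) = 2 * 63 + 1 = 127

127


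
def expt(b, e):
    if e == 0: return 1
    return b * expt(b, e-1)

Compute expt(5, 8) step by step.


expt(5, 8)
= 5 * expt(5, 7)
= 5 * 5 * expt(5, 6)
= 5 * 5 * 5 * expt(5, 5)
= 5 * 5 * 5 * 5 * expt(5, 4)
= 5 * 5 * 5 * 5 * 5 * expt(5, 3)
= 5 * 5 * 5 * 5 * 5 * 5 * expt(5, 2)
= 5 * 5 * 5 * 5 * 5 * 5 * 5 * expt(5, 1)
= 5 * 5 * 5 * 5 * 5 * 5 * 5 * 5 * expt(5, 0)
= 5 * 5 * 5 * 5 * 5 * 5 * 5 * 5 * 1
= 390625

390625


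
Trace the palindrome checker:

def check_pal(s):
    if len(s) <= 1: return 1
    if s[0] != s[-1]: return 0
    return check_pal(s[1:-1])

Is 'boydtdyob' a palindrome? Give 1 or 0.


check_pal('boydtdyob'): s[0]='b' == s[-1]='b' -> check check_pal('oydtdyo')
check_pal('oydtdyo'): s[0]='o' == s[-1]='o' -> check check_pal('ydtdy')
check_pal('ydtdy'): s[0]='y' == s[-1]='y' -> check check_pal('dtd')
check_pal('dtd'): s[0]='d' == s[-1]='d' -> check check_pal('t')
check_pal('t'): len <= 1 -> return 1  (base case)
Result: 1 (palindrome)

1


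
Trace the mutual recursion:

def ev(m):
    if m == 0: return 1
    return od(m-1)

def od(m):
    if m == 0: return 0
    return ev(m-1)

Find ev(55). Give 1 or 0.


ev(55) = od(54)
od(54) = ev(53)
ev(53) = od(52)
od(52) = ev(51)
ev(51) = od(50)
od(50) = ev(49)
ev(49) = od(48)
od(48) = ev(47)
ev(47) = od(46)
od(46) = ev(45)
ev(45) = od(44)
od(44) = ev(43)
ev(43) = od(42)
od(42) = ev(41)
ev(41) = od(40)
od(40) = ev(39)
ev(39) = od(38)
od(38) = ev(37)
ev(37) = od(36)
od(36) = ev(35)
ev(35) = od(34)
od(34) = ev(33)
ev(33) = od(32)
od(32) = ev(31)
ev(31) = od(30)
od(30) = ev(29)
ev(29) = od(28)
od(28) = ev(27)
ev(27) = od(26)
od(26) = ev(25)
ev(25) = od(24)
od(24) = ev(23)
ev(23) = od(22)
od(22) = ev(21)
ev(21) = od(20)
od(20) = ev(19)
ev(19) = od(18)
od(18) = ev(17)
ev(17) = od(16)
od(16) = ev(15)
ev(15) = od(14)
od(14) = ev(13)
ev(13) = od(12)
od(12) = ev(11)
ev(11) = od(10)
od(10) = ev(9)
ev(9) = od(8)
od(8) = ev(7)
ev(7) = od(6)
od(6) = ev(5)
ev(5) = od(4)
od(4) = ev(3)
ev(3) = od(2)
od(2) = ev(1)
ev(1) = od(0)
od(0) = 0  (base case)
Result: 0

0


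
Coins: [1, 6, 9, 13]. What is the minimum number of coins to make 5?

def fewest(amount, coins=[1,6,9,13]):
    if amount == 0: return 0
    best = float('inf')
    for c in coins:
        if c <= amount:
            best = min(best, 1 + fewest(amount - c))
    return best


Building up with DP:
fewest(0) = 0
fewest(1) = min(1+fewest(0)=1+0=1) = 1
fewest(2) = min(1+fewest(1)=1+1=2) = 2
fewest(3) = min(1+fewest(2)=1+2=3) = 3
fewest(4) = min(1+fewest(3)=1+3=4) = 4
fewest(5) = min(1+fewest(4)=1+4=5) = 5

5


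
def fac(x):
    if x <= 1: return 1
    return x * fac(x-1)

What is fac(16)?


fac(16)
= 16 * fac(15)
= 16 * 15 * fac(14)
= 16 * 15 * 14 * fac(13)
= 16 * 15 * 14 * 13 * fac(12)
= 16 * 15 * 14 * 13 * 12 * fac(11)
= 16 * 15 * 14 * 13 * 12 * 11 * fac(10)
= 16 * 15 * 14 * 13 * 12 * 11 * 10 * fac(9)
= 16 * 15 * 14 * 13 * 12 * 11 * 10 * 9 * fac(8)
= 16 * 15 * 14 * 13 * 12 * 11 * 10 * 9 * 8 * fac(7)
= 16 * 15 * 14 * 13 * 12 * 11 * 10 * 9 * 8 * 7 * fac(6)
= 16 * 15 * 14 * 13 * 12 * 11 * 10 * 9 * 8 * 7 * 6 * fac(5)
= 16 * 15 * 14 * 13 * 12 * 11 * 10 * 9 * 8 * 7 * 6 * 5 * fac(4)
= 16 * 15 * 14 * 13 * 12 * 11 * 10 * 9 * 8 * 7 * 6 * 5 * 4 * fac(3)
= 16 * 15 * 14 * 13 * 12 * 11 * 10 * 9 * 8 * 7 * 6 * 5 * 4 * 3 * fac(2)
= 16 * 15 * 14 * 13 * 12 * 11 * 10 * 9 * 8 * 7 * 6 * 5 * 4 * 3 * 2 * fac(1)
= 16 * 15 * 14 * 13 * 12 * 11 * 10 * 9 * 8 * 7 * 6 * 5 * 4 * 3 * 2 * 1
= 20922789888000

20922789888000


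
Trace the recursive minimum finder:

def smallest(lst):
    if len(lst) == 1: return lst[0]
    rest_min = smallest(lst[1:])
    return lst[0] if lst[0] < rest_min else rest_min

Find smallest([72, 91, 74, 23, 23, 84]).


smallest([72, 91, 74, 23, 23, 84]): compare 72 with smallest([91, 74, 23, 23, 84])
smallest([91, 74, 23, 23, 84]): compare 91 with smallest([74, 23, 23, 84])
smallest([74, 23, 23, 84]): compare 74 with smallest([23, 23, 84])
smallest([23, 23, 84]): compare 23 with smallest([23, 84])
smallest([23, 84]): compare 23 with smallest([84])
smallest([84]) = 84  (base case)
Compare 23 with 84 -> 23
Compare 23 with 23 -> 23
Compare 74 with 23 -> 23
Compare 91 with 23 -> 23
Compare 72 with 23 -> 23

23


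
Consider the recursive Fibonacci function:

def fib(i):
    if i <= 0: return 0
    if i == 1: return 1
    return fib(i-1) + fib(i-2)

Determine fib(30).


Computing fib(30) bottom-up:
fib(0) = 0
fib(1) = 1
fib(2) = fib(1) + fib(0) = 1 + 0 = 1
fib(3) = fib(2) + fib(1) = 1 + 1 = 2
fib(4) = fib(3) + fib(2) = 2 + 1 = 3
fib(5) = fib(4) + fib(3) = 3 + 2 = 5
fib(6) = fib(5) + fib(4) = 5 + 3 = 8
fib(7) = fib(6) + fib(5) = 8 + 5 = 13
fib(8) = fib(7) + fib(6) = 13 + 8 = 21
fib(9) = fib(8) + fib(7) = 21 + 13 = 34
fib(10) = fib(9) + fib(8) = 34 + 21 = 55
fib(11) = fib(10) + fib(9) = 55 + 34 = 89
fib(12) = fib(11) + fib(10) = 89 + 55 = 144
fib(13) = fib(12) + fib(11) = 144 + 89 = 233
fib(14) = fib(13) + fib(12) = 233 + 144 = 377
fib(15) = fib(14) + fib(13) = 377 + 233 = 610
fib(16) = fib(15) + fib(14) = 610 + 377 = 987
fib(17) = fib(16) + fib(15) = 987 + 610 = 1597
fib(18) = fib(17) + fib(16) = 1597 + 987 = 2584
fib(19) = fib(18) + fib(17) = 2584 + 1597 = 4181
fib(20) = fib(19) + fib(18) = 4181 + 2584 = 6765
fib(21) = fib(20) + fib(19) = 6765 + 4181 = 10946
fib(22) = fib(21) + fib(20) = 10946 + 6765 = 17711
fib(23) = fib(22) + fib(21) = 17711 + 10946 = 28657
fib(24) = fib(23) + fib(22) = 28657 + 17711 = 46368
fib(25) = fib(24) + fib(23) = 46368 + 28657 = 75025
fib(26) = fib(25) + fib(24) = 75025 + 46368 = 121393
fib(27) = fib(26) + fib(25) = 121393 + 75025 = 196418
fib(28) = fib(27) + fib(26) = 196418 + 121393 = 317811
fib(29) = fib(28) + fib(27) = 317811 + 196418 = 514229
fib(30) = fib(29) + fib(28) = 514229 + 317811 = 832040

832040
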